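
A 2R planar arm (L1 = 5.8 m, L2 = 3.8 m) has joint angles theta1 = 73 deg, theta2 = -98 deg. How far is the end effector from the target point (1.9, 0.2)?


End effector via forward kinematics:
x = L1*cos(t1) + L2*cos(t1+t2) = 5.1397
y = L1*sin(t1) + L2*sin(t1+t2) = 3.9406
Distance to target:
d = sqrt((1.9 - 5.1397)^2 + (0.2 - 3.9406)^2)
= sqrt(10.4958 + 13.9922)
= 4.9485 m


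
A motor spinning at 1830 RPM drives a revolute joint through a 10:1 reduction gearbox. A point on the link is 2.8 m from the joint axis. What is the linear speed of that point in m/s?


omega_motor = 1830 * 2*pi/60 = 191.6372 rad/s
omega_joint = omega_motor / 10 = 19.1637 rad/s
v = omega_joint * r = 19.1637 * 2.8
= 53.6584 m/s


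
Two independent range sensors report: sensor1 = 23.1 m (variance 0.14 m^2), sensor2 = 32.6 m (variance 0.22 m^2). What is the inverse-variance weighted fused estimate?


w1 = (1/var1) / (1/var1 + 1/var2)
   = 7.1429 / (7.1429 + 4.5455) = 0.6111
w2 = 1 - w1 = 0.3889
fused = w1*s1 + w2*s2 = 14.1167 + 12.6778
= 26.7944 m


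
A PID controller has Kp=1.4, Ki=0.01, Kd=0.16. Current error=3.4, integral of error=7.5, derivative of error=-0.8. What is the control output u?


u = Kp*e + Ki*int(e) + Kd*de/dt
= 1.4*3.4 + 0.01*7.5 + 0.16*(-0.8)
= 4.76 + 0.075 + -0.128
= 4.707


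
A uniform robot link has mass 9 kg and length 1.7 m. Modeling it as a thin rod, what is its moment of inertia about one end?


I = (1/3) * m * L^2
= (1/3) * 9 * 1.7^2
= 0.333333 * 9 * 2.89
= 8.67 kg*m^2


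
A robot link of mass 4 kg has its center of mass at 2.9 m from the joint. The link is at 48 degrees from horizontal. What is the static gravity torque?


tau = m*g*L*cos(angle)
= 4 * 9.81 * 2.9 * cos(48 deg)
= 4 * 9.81 * 2.9 * 0.6691
= 76.1444 Nm


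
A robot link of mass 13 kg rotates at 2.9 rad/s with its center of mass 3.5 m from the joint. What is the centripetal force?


F = m * omega^2 * r
= 13 * 2.9^2 * 3.5
= 13 * 8.41 * 3.5
= 382.655 N


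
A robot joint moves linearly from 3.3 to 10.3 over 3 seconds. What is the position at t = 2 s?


s = t/T = 2/3 = 0.6667
p(t) = p0 + (pf-p0)*s
= 3.3 + (10.3 - 3.3) * 0.6667
= 7.9667


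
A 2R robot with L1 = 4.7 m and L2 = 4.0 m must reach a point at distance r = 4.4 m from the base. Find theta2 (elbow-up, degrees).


cos(theta2) = (r^2 - L1^2 - L2^2) / (2*L1*L2)
cos(theta2) = (19.36 - 22.09 - 16.0) / 37.6
cos(theta2) = -0.498138
theta2 = 119.8769 degrees


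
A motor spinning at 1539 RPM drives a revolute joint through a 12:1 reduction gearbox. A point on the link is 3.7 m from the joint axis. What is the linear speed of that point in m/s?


omega_motor = 1539 * 2*pi/60 = 161.1637 rad/s
omega_joint = omega_motor / 12 = 13.4303 rad/s
v = omega_joint * r = 13.4303 * 3.7
= 49.6921 m/s


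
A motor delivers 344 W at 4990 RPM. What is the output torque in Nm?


omega = 4990 * 2*pi/60 = 522.5516 rad/s
tau = P / omega = 344 / 522.5516
= 0.6583 Nm


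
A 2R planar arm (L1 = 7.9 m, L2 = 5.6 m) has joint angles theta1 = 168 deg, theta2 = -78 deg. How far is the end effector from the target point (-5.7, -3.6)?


End effector via forward kinematics:
x = L1*cos(t1) + L2*cos(t1+t2) = -7.7274
y = L1*sin(t1) + L2*sin(t1+t2) = 7.2425
Distance to target:
d = sqrt((-5.7 - -7.7274)^2 + (-3.6 - 7.2425)^2)
= sqrt(4.1102 + 117.5599)
= 11.0304 m


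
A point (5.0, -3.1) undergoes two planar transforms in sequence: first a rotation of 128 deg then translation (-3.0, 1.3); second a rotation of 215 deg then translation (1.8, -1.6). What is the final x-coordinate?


After transform 1:
x1 = cos(128)*5.0 - sin(128)*-3.1 + -3.0 = -3.6355
y1 = sin(128)*5.0 + cos(128)*-3.1 + 1.3 = 7.1486
After transform 2:
x2 = cos(215)*-3.6355 - sin(215)*7.1486 + 1.8
= 8.8783


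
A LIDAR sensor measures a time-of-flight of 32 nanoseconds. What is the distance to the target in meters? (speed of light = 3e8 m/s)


tof = 32 ns = 3.2e-08 s
dist = c * tof / 2
= 3e8 * 3.2e-08 / 2
= 4.8 m


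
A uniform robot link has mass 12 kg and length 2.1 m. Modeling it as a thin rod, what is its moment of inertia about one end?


I = (1/3) * m * L^2
= (1/3) * 12 * 2.1^2
= 0.333333 * 12 * 4.41
= 17.64 kg*m^2


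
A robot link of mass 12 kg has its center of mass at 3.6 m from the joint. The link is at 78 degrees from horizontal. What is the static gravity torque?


tau = m*g*L*cos(angle)
= 12 * 9.81 * 3.6 * cos(78 deg)
= 12 * 9.81 * 3.6 * 0.2079
= 88.1113 Nm


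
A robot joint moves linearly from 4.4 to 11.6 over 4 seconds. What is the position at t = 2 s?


s = t/T = 2/4 = 0.5
p(t) = p0 + (pf-p0)*s
= 4.4 + (11.6 - 4.4) * 0.5
= 8.0


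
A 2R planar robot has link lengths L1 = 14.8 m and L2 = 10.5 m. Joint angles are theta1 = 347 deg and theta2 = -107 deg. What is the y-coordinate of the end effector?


Convert angles to radians: theta1 = 6.0563, theta2 = -1.8675
y = L1*sin(theta1) + L2*sin(theta1+theta2)
y = -3.3293 + -9.0933
y = -12.4225


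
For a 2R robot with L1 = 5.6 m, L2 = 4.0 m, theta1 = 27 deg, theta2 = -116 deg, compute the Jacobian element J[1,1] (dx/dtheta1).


J[1,1] = -L1*sin(t1) - L2*sin(t1+t2)
= -5.6*sin(27) - 4.0*sin(-89)
= 1.457


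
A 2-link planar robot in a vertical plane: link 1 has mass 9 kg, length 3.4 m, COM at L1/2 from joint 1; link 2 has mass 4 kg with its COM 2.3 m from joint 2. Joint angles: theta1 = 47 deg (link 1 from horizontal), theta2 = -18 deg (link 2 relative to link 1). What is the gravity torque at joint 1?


Horizontal distance from joint 1 to link-1 COM:
  x_c1 = (L1/2)*cos(t1) = 1.7 * 0.682 = 1.1594 m
Horizontal distance from joint 1 to link-2 COM:
  x_c2 = L1*cos(t1) + Lc2*cos(t1+t2)
       = 3.4*0.682 + 2.3*0.8746 = 4.3304 m
tau1 = m1*g*x_c1 + m2*g*x_c2
     = 9*9.81*1.1594 + 4*9.81*4.3304
     = 102.3632 + 169.9257
     = 272.2889 Nm


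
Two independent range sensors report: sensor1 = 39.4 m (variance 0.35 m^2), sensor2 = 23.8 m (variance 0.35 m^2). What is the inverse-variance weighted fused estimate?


w1 = (1/var1) / (1/var1 + 1/var2)
   = 2.8571 / (2.8571 + 2.8571) = 0.5
w2 = 1 - w1 = 0.5
fused = w1*s1 + w2*s2 = 19.7 + 11.9
= 31.6 m


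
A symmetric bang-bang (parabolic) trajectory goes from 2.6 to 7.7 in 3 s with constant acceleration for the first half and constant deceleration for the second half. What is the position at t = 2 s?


Symmetric rest-to-rest: each phase covers (pf-p0)/2 in time T/2. 0.5*a*(T/2)^2 = (pf-p0)/2 => a = 4*(pf-p0)/T^2
a = 4*(7.7-2.6)/3^2 = 2.2667
t = 2 is in the deceleration phase (t > T/2).
p = pf - 0.5*a*(T-t)^2 = 7.7 - 0.5*2.2667*1^2
= 6.5667


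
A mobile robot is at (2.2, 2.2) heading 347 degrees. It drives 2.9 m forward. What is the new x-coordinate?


x_new = x0 + d*cos(theta)
= 2.2 + 2.9*cos(347)
= 2.2 + 2.8257
= 5.0257


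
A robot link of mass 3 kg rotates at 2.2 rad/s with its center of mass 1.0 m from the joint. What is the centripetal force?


F = m * omega^2 * r
= 3 * 2.2^2 * 1.0
= 3 * 4.84 * 1.0
= 14.52 N


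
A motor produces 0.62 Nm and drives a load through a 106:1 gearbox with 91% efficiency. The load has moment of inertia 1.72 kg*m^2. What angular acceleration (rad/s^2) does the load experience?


tau_out = tau_motor * N * eta
= 0.62 * 106 * 0.91 = 59.8052 Nm
alpha = tau_out / I = 59.8052 / 1.72
= 34.7705 rad/s^2


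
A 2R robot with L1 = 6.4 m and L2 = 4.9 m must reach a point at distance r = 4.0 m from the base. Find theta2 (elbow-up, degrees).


cos(theta2) = (r^2 - L1^2 - L2^2) / (2*L1*L2)
cos(theta2) = (16.0 - 40.96 - 24.01) / 62.72
cos(theta2) = -0.780772
theta2 = 141.3313 degrees


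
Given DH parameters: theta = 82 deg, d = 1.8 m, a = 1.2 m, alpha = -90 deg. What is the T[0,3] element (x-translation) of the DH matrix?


T[0,3] = a * cos(theta)
= 1.2 * cos(82 deg)
= 1.2 * 0.1392
= 0.167


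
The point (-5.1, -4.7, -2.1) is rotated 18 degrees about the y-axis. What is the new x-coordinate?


Rotation about y-axis: x' = x*cos(theta) + z*sin(theta)
= -5.1 * 0.9511 + -2.1 * 0.309
= -5.4993


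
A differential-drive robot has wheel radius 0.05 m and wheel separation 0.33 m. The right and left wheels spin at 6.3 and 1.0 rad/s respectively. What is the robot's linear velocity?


vR = r*wR = 0.05*6.3 = 0.315 m/s
vL = r*wL = 0.05*1.0 = 0.05 m/s
v = (vR+vL)/2 = 0.1825 m/s
omega = (vR-vL)/L = 0.803 rad/s
linear velocity = 0.1825 m/s


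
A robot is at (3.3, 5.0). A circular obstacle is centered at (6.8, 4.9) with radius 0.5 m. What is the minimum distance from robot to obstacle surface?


center_dist = sqrt((3.3-6.8)^2 + (5.0-4.9)^2)
= sqrt(12.25 + 0.01)
= 3.5014
min_dist = center_dist - radius = 3.5014 - 0.5 = 3.0014 m


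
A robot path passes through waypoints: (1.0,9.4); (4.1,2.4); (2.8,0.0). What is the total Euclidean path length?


Segment lengths:
  seg1 = sqrt((3.1)^2 + (-7.0)^2) = 7.6557
  seg2 = sqrt((-1.3)^2 + (-2.4)^2) = 2.7295
Total = 10.3852


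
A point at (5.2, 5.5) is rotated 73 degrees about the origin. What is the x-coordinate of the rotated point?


x' = x*cos(theta) - y*sin(theta)
cos(73 deg) = 0.2924, sin(73 deg) = 0.9563
x' = 5.2 * 0.2924 - 5.5 * 0.9563
= 1.5203 - 5.2597
= -3.7393


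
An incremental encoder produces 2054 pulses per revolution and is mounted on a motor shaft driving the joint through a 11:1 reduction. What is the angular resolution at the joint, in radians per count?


counts per rev = 2054
effective counts at joint = 2054 * 11 = 22594
resolution = 2*pi / 22594
= 2.7809e-04 rad/count


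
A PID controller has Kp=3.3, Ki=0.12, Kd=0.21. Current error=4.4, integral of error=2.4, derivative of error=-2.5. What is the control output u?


u = Kp*e + Ki*int(e) + Kd*de/dt
= 3.3*4.4 + 0.12*2.4 + 0.21*(-2.5)
= 14.52 + 0.288 + -0.525
= 14.283


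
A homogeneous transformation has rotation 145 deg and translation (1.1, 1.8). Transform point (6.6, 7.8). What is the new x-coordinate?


x' = cos(theta)*px - sin(theta)*py + tx
= -0.8192*6.6 - 0.5736*7.8 + 1.1
= -8.7803


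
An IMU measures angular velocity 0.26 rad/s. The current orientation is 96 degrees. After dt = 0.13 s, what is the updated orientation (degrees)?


delta_theta = w * dt = 0.26 * 0.13 = 0.0338 rad
= 1.9366 deg
theta_new = 96 + 1.9366 = 97.9366 deg


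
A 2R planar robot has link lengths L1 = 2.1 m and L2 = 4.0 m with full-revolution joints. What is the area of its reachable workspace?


r_max = L1 + L2 = 6.1 m
r_min = |L1 - L2| = 1.9 m
Area = pi*(r_max^2 - r_min^2)
= pi*(37.21 - 3.61)
= pi * 33.6
= 105.5575 m^2


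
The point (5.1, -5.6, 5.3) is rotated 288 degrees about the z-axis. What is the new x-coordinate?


Rotation about z-axis: x' = x*cos(theta) - y*sin(theta)
= 5.1 * 0.309 - -5.6 * -0.9511
= -3.7499


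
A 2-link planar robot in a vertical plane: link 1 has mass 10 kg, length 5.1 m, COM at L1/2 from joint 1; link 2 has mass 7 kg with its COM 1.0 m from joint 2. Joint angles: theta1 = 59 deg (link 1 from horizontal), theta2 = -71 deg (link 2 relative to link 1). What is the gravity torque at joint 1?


Horizontal distance from joint 1 to link-1 COM:
  x_c1 = (L1/2)*cos(t1) = 2.55 * 0.515 = 1.3133 m
Horizontal distance from joint 1 to link-2 COM:
  x_c2 = L1*cos(t1) + Lc2*cos(t1+t2)
       = 5.1*0.515 + 1.0*0.9781 = 3.6048 m
tau1 = m1*g*x_c1 + m2*g*x_c2
     = 10*9.81*1.3133 + 7*9.81*3.6048
     = 128.8393 + 247.5445
     = 376.3838 Nm


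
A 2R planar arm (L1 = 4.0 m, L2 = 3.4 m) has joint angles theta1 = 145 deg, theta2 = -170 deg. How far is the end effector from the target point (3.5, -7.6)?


End effector via forward kinematics:
x = L1*cos(t1) + L2*cos(t1+t2) = -0.1952
y = L1*sin(t1) + L2*sin(t1+t2) = 0.8574
Distance to target:
d = sqrt((3.5 - -0.1952)^2 + (-7.6 - 0.8574)^2)
= sqrt(13.6542 + 71.5277)
= 9.2294 m


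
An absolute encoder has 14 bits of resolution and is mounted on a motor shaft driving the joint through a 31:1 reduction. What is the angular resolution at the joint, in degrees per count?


counts = 2^14 = 16384
effective counts at joint = 16384 * 31 = 507904
resolution = 360 / 507904
= 7.0880e-04 deg/count


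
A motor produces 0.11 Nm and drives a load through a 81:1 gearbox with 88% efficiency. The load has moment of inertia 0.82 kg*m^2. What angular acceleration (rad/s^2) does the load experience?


tau_out = tau_motor * N * eta
= 0.11 * 81 * 0.88 = 7.8408 Nm
alpha = tau_out / I = 7.8408 / 0.82
= 9.562 rad/s^2


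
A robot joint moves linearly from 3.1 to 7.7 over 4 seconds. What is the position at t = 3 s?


s = t/T = 3/4 = 0.75
p(t) = p0 + (pf-p0)*s
= 3.1 + (7.7 - 3.1) * 0.75
= 6.55


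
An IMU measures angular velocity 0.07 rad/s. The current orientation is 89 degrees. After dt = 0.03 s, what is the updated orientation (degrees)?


delta_theta = w * dt = 0.07 * 0.03 = 0.0021 rad
= 0.1203 deg
theta_new = 89 + 0.1203 = 89.1203 deg


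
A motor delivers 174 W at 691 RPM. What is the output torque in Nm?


omega = 691 * 2*pi/60 = 72.3614 rad/s
tau = P / omega = 174 / 72.3614
= 2.4046 Nm


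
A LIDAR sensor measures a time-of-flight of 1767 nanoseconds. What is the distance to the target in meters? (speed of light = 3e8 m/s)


tof = 1767 ns = 1.767e-06 s
dist = c * tof / 2
= 3e8 * 1.767e-06 / 2
= 265.05 m


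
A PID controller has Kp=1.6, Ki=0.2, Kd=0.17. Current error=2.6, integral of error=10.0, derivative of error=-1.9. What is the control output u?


u = Kp*e + Ki*int(e) + Kd*de/dt
= 1.6*2.6 + 0.2*10.0 + 0.17*(-1.9)
= 4.16 + 2.0 + -0.323
= 5.837


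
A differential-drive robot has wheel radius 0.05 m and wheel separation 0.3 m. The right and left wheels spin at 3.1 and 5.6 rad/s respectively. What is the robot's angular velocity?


vR = r*wR = 0.05*3.1 = 0.155 m/s
vL = r*wL = 0.05*5.6 = 0.28 m/s
v = (vR+vL)/2 = 0.2175 m/s
omega = (vR-vL)/L = -0.4167 rad/s
angular velocity = -0.4167 rad/s


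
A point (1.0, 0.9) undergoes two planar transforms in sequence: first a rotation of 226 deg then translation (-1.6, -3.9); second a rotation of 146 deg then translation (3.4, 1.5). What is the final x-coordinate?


After transform 1:
x1 = cos(226)*1.0 - sin(226)*0.9 + -1.6 = -1.6473
y1 = sin(226)*1.0 + cos(226)*0.9 + -3.9 = -5.2445
After transform 2:
x2 = cos(146)*-1.6473 - sin(146)*-5.2445 + 3.4
= 7.6983


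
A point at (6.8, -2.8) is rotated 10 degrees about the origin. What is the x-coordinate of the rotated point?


x' = x*cos(theta) - y*sin(theta)
cos(10 deg) = 0.9848, sin(10 deg) = 0.1736
x' = 6.8 * 0.9848 - -2.8 * 0.1736
= 6.6967 - -0.4862
= 7.1829


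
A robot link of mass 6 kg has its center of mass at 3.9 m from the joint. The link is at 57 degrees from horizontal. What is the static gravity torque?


tau = m*g*L*cos(angle)
= 6 * 9.81 * 3.9 * cos(57 deg)
= 6 * 9.81 * 3.9 * 0.5446
= 125.0241 Nm


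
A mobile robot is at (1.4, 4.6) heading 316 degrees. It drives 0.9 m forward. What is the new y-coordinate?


y_new = y0 + d*sin(theta)
= 4.6 + 0.9*sin(316)
= 4.6 + -0.6252
= 3.9748


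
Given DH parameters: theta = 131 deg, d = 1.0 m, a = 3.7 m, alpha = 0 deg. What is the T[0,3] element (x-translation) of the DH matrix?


T[0,3] = a * cos(theta)
= 3.7 * cos(131 deg)
= 3.7 * -0.6561
= -2.4274


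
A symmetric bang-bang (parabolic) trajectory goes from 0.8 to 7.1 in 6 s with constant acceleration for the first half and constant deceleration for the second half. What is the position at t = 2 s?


Symmetric rest-to-rest: each phase covers (pf-p0)/2 in time T/2. 0.5*a*(T/2)^2 = (pf-p0)/2 => a = 4*(pf-p0)/T^2
a = 4*(7.1-0.8)/6^2 = 0.7
t = 2 is in the acceleration phase (t <= T/2).
p = p0 + 0.5*a*t^2 = 0.8 + 0.5*0.7*2^2
= 2.2


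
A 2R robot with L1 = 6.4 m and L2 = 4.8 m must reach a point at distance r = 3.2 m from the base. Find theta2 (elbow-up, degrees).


cos(theta2) = (r^2 - L1^2 - L2^2) / (2*L1*L2)
cos(theta2) = (10.24 - 40.96 - 23.04) / 61.44
cos(theta2) = -0.875
theta2 = 151.045 degrees


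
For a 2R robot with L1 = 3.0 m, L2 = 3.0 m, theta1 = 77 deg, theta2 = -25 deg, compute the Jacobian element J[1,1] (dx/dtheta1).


J[1,1] = -L1*sin(t1) - L2*sin(t1+t2)
= -3.0*sin(77) - 3.0*sin(52)
= -5.2871


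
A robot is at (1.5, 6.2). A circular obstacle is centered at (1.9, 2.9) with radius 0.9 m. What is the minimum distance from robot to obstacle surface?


center_dist = sqrt((1.5-1.9)^2 + (6.2-2.9)^2)
= sqrt(0.16 + 10.89)
= 3.3242
min_dist = center_dist - radius = 3.3242 - 0.9 = 2.4242 m


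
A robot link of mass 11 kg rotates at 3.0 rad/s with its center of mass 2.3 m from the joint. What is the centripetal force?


F = m * omega^2 * r
= 11 * 3.0^2 * 2.3
= 11 * 9.0 * 2.3
= 227.7 N


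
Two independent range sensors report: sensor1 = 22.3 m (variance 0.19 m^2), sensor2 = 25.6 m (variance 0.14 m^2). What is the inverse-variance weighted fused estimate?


w1 = (1/var1) / (1/var1 + 1/var2)
   = 5.2632 / (5.2632 + 7.1429) = 0.4242
w2 = 1 - w1 = 0.5758
fused = w1*s1 + w2*s2 = 9.4606 + 14.7394
= 24.2 m


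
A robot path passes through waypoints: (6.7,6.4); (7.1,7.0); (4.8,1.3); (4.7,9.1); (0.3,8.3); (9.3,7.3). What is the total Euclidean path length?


Segment lengths:
  seg1 = sqrt((0.4)^2 + (0.6)^2) = 0.7211
  seg2 = sqrt((-2.3)^2 + (-5.7)^2) = 6.1465
  seg3 = sqrt((-0.1)^2 + (7.8)^2) = 7.8006
  seg4 = sqrt((-4.4)^2 + (-0.8)^2) = 4.4721
  seg5 = sqrt((9.0)^2 + (-1.0)^2) = 9.0554
Total = 28.1958


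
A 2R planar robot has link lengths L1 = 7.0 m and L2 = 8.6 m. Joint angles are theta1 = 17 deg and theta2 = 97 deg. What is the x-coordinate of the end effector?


Convert angles to radians: theta1 = 0.2967, theta2 = 1.693
x = L1*cos(theta1) + L2*cos(theta1+theta2)
x = 6.6941 + -3.4979
x = 3.1962


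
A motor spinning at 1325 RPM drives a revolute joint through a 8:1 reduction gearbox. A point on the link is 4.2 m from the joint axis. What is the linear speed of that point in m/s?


omega_motor = 1325 * 2*pi/60 = 138.7537 rad/s
omega_joint = omega_motor / 8 = 17.3442 rad/s
v = omega_joint * r = 17.3442 * 4.2
= 72.8457 m/s


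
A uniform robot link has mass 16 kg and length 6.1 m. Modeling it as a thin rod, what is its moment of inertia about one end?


I = (1/3) * m * L^2
= (1/3) * 16 * 6.1^2
= 0.333333 * 16 * 37.21
= 198.4533 kg*m^2


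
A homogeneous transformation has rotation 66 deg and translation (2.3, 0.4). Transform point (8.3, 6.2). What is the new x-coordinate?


x' = cos(theta)*px - sin(theta)*py + tx
= 0.4067*8.3 - 0.9135*6.2 + 2.3
= 0.0119


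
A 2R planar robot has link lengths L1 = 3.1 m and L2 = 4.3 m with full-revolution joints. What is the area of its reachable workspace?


r_max = L1 + L2 = 7.4 m
r_min = |L1 - L2| = 1.2 m
Area = pi*(r_max^2 - r_min^2)
= pi*(54.76 - 1.44)
= pi * 53.32
= 167.5097 m^2


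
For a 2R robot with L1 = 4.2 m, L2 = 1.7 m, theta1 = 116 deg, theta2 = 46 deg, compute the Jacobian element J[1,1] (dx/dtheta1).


J[1,1] = -L1*sin(t1) - L2*sin(t1+t2)
= -4.2*sin(116) - 1.7*sin(162)
= -4.3003


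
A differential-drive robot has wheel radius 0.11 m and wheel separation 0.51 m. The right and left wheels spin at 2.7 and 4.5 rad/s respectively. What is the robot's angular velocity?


vR = r*wR = 0.11*2.7 = 0.297 m/s
vL = r*wL = 0.11*4.5 = 0.495 m/s
v = (vR+vL)/2 = 0.396 m/s
omega = (vR-vL)/L = -0.3882 rad/s
angular velocity = -0.3882 rad/s


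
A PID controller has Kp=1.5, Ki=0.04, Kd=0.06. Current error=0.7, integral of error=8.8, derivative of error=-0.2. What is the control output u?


u = Kp*e + Ki*int(e) + Kd*de/dt
= 1.5*0.7 + 0.04*8.8 + 0.06*(-0.2)
= 1.05 + 0.352 + -0.012
= 1.39


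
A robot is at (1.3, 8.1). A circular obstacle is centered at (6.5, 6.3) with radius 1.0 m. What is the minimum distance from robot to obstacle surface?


center_dist = sqrt((1.3-6.5)^2 + (8.1-6.3)^2)
= sqrt(27.04 + 3.24)
= 5.5027
min_dist = center_dist - radius = 5.5027 - 1.0 = 4.5027 m


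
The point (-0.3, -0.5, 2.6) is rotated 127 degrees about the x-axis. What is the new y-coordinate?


Rotation about x-axis: y' = y*cos(theta) - z*sin(theta)
= -0.5 * -0.6018 - 2.6 * 0.7986
= -1.7755


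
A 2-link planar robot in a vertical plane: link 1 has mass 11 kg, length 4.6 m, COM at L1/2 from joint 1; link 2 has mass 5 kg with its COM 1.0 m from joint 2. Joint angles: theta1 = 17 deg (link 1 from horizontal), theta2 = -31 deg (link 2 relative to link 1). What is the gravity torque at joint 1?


Horizontal distance from joint 1 to link-1 COM:
  x_c1 = (L1/2)*cos(t1) = 2.3 * 0.9563 = 2.1995 m
Horizontal distance from joint 1 to link-2 COM:
  x_c2 = L1*cos(t1) + Lc2*cos(t1+t2)
       = 4.6*0.9563 + 1.0*0.9703 = 5.3693 m
tau1 = m1*g*x_c1 + m2*g*x_c2
     = 11*9.81*2.1995 + 5*9.81*5.3693
     = 237.3481 + 263.364
     = 500.7122 Nm


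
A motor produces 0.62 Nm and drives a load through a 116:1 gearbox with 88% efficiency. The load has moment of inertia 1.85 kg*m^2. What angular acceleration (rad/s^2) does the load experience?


tau_out = tau_motor * N * eta
= 0.62 * 116 * 0.88 = 63.2896 Nm
alpha = tau_out / I = 63.2896 / 1.85
= 34.2106 rad/s^2


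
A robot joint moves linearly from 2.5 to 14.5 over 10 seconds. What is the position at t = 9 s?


s = t/T = 9/10 = 0.9
p(t) = p0 + (pf-p0)*s
= 2.5 + (14.5 - 2.5) * 0.9
= 13.3


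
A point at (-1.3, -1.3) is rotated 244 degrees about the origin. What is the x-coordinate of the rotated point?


x' = x*cos(theta) - y*sin(theta)
cos(244 deg) = -0.4384, sin(244 deg) = -0.8988
x' = -1.3 * -0.4384 - -1.3 * -0.8988
= 0.5699 - 1.1684
= -0.5985


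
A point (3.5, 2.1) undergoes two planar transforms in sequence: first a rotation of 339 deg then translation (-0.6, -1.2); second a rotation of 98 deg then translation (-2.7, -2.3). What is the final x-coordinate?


After transform 1:
x1 = cos(339)*3.5 - sin(339)*2.1 + -0.6 = 3.4201
y1 = sin(339)*3.5 + cos(339)*2.1 + -1.2 = -0.4938
After transform 2:
x2 = cos(98)*3.4201 - sin(98)*-0.4938 + -2.7
= -2.687


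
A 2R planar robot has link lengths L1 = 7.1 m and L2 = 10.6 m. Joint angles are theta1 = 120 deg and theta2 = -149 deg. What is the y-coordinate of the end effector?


Convert angles to radians: theta1 = 2.0944, theta2 = -2.6005
y = L1*sin(theta1) + L2*sin(theta1+theta2)
y = 6.1488 + -5.139
y = 1.0098


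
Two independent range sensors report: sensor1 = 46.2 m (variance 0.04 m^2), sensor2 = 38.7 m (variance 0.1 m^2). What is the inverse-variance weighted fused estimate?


w1 = (1/var1) / (1/var1 + 1/var2)
   = 25.0 / (25.0 + 10.0) = 0.7143
w2 = 1 - w1 = 0.2857
fused = w1*s1 + w2*s2 = 33.0 + 11.0571
= 44.0571 m


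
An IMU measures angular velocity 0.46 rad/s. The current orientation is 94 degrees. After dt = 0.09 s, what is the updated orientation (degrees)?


delta_theta = w * dt = 0.46 * 0.09 = 0.0414 rad
= 2.372 deg
theta_new = 94 + 2.372 = 96.372 deg


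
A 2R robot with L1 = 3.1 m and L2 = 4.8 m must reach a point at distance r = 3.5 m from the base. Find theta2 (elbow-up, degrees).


cos(theta2) = (r^2 - L1^2 - L2^2) / (2*L1*L2)
cos(theta2) = (12.25 - 9.61 - 23.04) / 29.76
cos(theta2) = -0.685484
theta2 = 133.2737 degrees


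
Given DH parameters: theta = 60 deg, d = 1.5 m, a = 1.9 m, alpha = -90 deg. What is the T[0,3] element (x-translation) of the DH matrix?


T[0,3] = a * cos(theta)
= 1.9 * cos(60 deg)
= 1.9 * 0.5
= 0.95


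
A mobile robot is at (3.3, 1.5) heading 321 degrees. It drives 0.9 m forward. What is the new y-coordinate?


y_new = y0 + d*sin(theta)
= 1.5 + 0.9*sin(321)
= 1.5 + -0.5664
= 0.9336


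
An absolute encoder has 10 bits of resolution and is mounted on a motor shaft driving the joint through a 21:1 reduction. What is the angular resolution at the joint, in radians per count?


counts = 2^10 = 1024
effective counts at joint = 1024 * 21 = 21504
resolution = 2*pi / 21504
= 2.9219e-04 rad/count


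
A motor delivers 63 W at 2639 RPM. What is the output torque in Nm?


omega = 2639 * 2*pi/60 = 276.3554 rad/s
tau = P / omega = 63 / 276.3554
= 0.228 Nm


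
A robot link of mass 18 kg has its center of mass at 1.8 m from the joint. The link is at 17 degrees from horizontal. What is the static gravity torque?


tau = m*g*L*cos(angle)
= 18 * 9.81 * 1.8 * cos(17 deg)
= 18 * 9.81 * 1.8 * 0.9563
= 303.9557 Nm


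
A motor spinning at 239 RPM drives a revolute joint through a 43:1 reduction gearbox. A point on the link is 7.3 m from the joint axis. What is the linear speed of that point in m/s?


omega_motor = 239 * 2*pi/60 = 25.028 rad/s
omega_joint = omega_motor / 43 = 0.582 rad/s
v = omega_joint * r = 0.582 * 7.3
= 4.2489 m/s


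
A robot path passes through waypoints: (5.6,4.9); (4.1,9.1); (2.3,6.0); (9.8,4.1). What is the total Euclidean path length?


Segment lengths:
  seg1 = sqrt((-1.5)^2 + (4.2)^2) = 4.4598
  seg2 = sqrt((-1.8)^2 + (-3.1)^2) = 3.5847
  seg3 = sqrt((7.5)^2 + (-1.9)^2) = 7.7369
Total = 15.7814


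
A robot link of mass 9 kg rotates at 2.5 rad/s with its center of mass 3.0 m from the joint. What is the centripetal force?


F = m * omega^2 * r
= 9 * 2.5^2 * 3.0
= 9 * 6.25 * 3.0
= 168.75 N


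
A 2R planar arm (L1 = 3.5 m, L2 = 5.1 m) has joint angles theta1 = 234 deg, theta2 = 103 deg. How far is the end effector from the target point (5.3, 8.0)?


End effector via forward kinematics:
x = L1*cos(t1) + L2*cos(t1+t2) = 2.6373
y = L1*sin(t1) + L2*sin(t1+t2) = -4.8243
Distance to target:
d = sqrt((5.3 - 2.6373)^2 + (8.0 - -4.8243)^2)
= sqrt(7.0898 + 164.4624)
= 13.0978 m


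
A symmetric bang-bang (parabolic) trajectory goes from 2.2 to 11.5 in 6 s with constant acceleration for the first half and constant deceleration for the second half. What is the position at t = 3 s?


Symmetric rest-to-rest: each phase covers (pf-p0)/2 in time T/2. 0.5*a*(T/2)^2 = (pf-p0)/2 => a = 4*(pf-p0)/T^2
a = 4*(11.5-2.2)/6^2 = 1.0333
t = 3 is in the acceleration phase (t <= T/2).
p = p0 + 0.5*a*t^2 = 2.2 + 0.5*1.0333*3^2
= 6.85


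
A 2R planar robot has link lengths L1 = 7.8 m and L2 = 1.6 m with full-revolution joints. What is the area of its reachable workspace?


r_max = L1 + L2 = 9.4 m
r_min = |L1 - L2| = 6.2 m
Area = pi*(r_max^2 - r_min^2)
= pi*(88.36 - 38.44)
= pi * 49.92
= 156.8283 m^2


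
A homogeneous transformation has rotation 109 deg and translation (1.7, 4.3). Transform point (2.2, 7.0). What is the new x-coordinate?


x' = cos(theta)*px - sin(theta)*py + tx
= -0.3256*2.2 - 0.9455*7.0 + 1.7
= -5.6349


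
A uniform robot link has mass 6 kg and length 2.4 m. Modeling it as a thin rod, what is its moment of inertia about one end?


I = (1/3) * m * L^2
= (1/3) * 6 * 2.4^2
= 0.333333 * 6 * 5.76
= 11.52 kg*m^2


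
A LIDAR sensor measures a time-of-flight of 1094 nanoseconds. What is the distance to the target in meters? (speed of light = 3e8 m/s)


tof = 1094 ns = 1.094e-06 s
dist = c * tof / 2
= 3e8 * 1.094e-06 / 2
= 164.1 m


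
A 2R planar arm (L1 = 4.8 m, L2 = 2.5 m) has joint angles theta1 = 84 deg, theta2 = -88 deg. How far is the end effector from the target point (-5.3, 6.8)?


End effector via forward kinematics:
x = L1*cos(t1) + L2*cos(t1+t2) = 2.9956
y = L1*sin(t1) + L2*sin(t1+t2) = 4.5993
Distance to target:
d = sqrt((-5.3 - 2.9956)^2 + (6.8 - 4.5993)^2)
= sqrt(68.8178 + 4.843)
= 8.5826 m


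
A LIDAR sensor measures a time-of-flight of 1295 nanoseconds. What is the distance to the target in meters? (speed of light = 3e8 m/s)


tof = 1295 ns = 1.295e-06 s
dist = c * tof / 2
= 3e8 * 1.295e-06 / 2
= 194.25 m


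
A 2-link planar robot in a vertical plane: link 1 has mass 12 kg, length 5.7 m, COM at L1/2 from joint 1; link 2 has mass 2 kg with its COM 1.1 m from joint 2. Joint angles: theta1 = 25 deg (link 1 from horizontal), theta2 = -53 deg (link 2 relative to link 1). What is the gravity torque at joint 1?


Horizontal distance from joint 1 to link-1 COM:
  x_c1 = (L1/2)*cos(t1) = 2.85 * 0.9063 = 2.583 m
Horizontal distance from joint 1 to link-2 COM:
  x_c2 = L1*cos(t1) + Lc2*cos(t1+t2)
       = 5.7*0.9063 + 1.1*0.8829 = 6.1372 m
tau1 = m1*g*x_c1 + m2*g*x_c2
     = 12*9.81*2.583 + 2*9.81*6.1372
     = 304.0681 + 120.4118
     = 424.4799 Nm


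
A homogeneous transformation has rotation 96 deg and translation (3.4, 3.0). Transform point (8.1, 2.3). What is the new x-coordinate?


x' = cos(theta)*px - sin(theta)*py + tx
= -0.1045*8.1 - 0.9945*2.3 + 3.4
= 0.2659


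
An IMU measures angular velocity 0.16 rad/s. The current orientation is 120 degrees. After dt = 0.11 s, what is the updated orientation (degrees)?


delta_theta = w * dt = 0.16 * 0.11 = 0.0176 rad
= 1.0084 deg
theta_new = 120 + 1.0084 = 121.0084 deg


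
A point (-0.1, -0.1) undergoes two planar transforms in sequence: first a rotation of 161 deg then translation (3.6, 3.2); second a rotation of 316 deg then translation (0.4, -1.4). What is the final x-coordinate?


After transform 1:
x1 = cos(161)*-0.1 - sin(161)*-0.1 + 3.6 = 3.7271
y1 = sin(161)*-0.1 + cos(161)*-0.1 + 3.2 = 3.262
After transform 2:
x2 = cos(316)*3.7271 - sin(316)*3.262 + 0.4
= 5.347


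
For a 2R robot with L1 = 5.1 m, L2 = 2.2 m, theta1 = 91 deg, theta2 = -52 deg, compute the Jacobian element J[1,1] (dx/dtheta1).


J[1,1] = -L1*sin(t1) - L2*sin(t1+t2)
= -5.1*sin(91) - 2.2*sin(39)
= -6.4837


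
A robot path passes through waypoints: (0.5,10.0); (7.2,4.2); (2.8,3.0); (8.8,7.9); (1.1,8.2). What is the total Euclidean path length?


Segment lengths:
  seg1 = sqrt((6.7)^2 + (-5.8)^2) = 8.8617
  seg2 = sqrt((-4.4)^2 + (-1.2)^2) = 4.5607
  seg3 = sqrt((6.0)^2 + (4.9)^2) = 7.7466
  seg4 = sqrt((-7.7)^2 + (0.3)^2) = 7.7058
Total = 28.8749


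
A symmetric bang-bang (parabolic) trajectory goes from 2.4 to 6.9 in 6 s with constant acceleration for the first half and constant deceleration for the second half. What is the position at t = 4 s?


Symmetric rest-to-rest: each phase covers (pf-p0)/2 in time T/2. 0.5*a*(T/2)^2 = (pf-p0)/2 => a = 4*(pf-p0)/T^2
a = 4*(6.9-2.4)/6^2 = 0.5
t = 4 is in the deceleration phase (t > T/2).
p = pf - 0.5*a*(T-t)^2 = 6.9 - 0.5*0.5*2^2
= 5.9


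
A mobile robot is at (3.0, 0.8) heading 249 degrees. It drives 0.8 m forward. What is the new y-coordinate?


y_new = y0 + d*sin(theta)
= 0.8 + 0.8*sin(249)
= 0.8 + -0.7469
= 0.0531


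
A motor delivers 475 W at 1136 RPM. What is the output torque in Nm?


omega = 1136 * 2*pi/60 = 118.9616 rad/s
tau = P / omega = 475 / 118.9616
= 3.9929 Nm


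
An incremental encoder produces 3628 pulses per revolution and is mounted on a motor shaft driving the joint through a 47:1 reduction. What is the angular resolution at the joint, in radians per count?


counts per rev = 3628
effective counts at joint = 3628 * 47 = 170516
resolution = 2*pi / 170516
= 3.6848e-05 rad/count


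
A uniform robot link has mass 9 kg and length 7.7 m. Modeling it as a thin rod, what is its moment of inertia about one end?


I = (1/3) * m * L^2
= (1/3) * 9 * 7.7^2
= 0.333333 * 9 * 59.29
= 177.87 kg*m^2


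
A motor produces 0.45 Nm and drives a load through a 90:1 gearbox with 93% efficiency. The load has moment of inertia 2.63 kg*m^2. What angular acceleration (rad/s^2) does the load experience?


tau_out = tau_motor * N * eta
= 0.45 * 90 * 0.93 = 37.665 Nm
alpha = tau_out / I = 37.665 / 2.63
= 14.3213 rad/s^2


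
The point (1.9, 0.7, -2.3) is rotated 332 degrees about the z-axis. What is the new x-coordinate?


Rotation about z-axis: x' = x*cos(theta) - y*sin(theta)
= 1.9 * 0.8829 - 0.7 * -0.4695
= 2.0062


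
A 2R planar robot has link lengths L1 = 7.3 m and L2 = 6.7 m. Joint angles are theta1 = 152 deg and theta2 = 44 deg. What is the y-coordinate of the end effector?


Convert angles to radians: theta1 = 2.6529, theta2 = 0.7679
y = L1*sin(theta1) + L2*sin(theta1+theta2)
y = 3.4271 + -1.8468
y = 1.5804


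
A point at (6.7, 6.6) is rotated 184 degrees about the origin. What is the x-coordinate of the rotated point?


x' = x*cos(theta) - y*sin(theta)
cos(184 deg) = -0.9976, sin(184 deg) = -0.0698
x' = 6.7 * -0.9976 - 6.6 * -0.0698
= -6.6837 - -0.4604
= -6.2233


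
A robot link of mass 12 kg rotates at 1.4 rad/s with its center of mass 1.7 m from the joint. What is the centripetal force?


F = m * omega^2 * r
= 12 * 1.4^2 * 1.7
= 12 * 1.96 * 1.7
= 39.984 N


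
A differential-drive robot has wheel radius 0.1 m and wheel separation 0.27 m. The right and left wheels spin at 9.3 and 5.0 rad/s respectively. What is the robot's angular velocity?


vR = r*wR = 0.1*9.3 = 0.93 m/s
vL = r*wL = 0.1*5.0 = 0.5 m/s
v = (vR+vL)/2 = 0.715 m/s
omega = (vR-vL)/L = 1.5926 rad/s
angular velocity = 1.5926 rad/s


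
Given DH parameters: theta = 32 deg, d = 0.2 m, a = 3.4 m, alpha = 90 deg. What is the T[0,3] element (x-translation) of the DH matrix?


T[0,3] = a * cos(theta)
= 3.4 * cos(32 deg)
= 3.4 * 0.848
= 2.8834


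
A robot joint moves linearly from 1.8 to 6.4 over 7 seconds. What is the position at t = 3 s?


s = t/T = 3/7 = 0.4286
p(t) = p0 + (pf-p0)*s
= 1.8 + (6.4 - 1.8) * 0.4286
= 3.7714


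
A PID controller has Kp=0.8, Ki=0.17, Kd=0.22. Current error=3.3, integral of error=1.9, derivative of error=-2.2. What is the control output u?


u = Kp*e + Ki*int(e) + Kd*de/dt
= 0.8*3.3 + 0.17*1.9 + 0.22*(-2.2)
= 2.64 + 0.323 + -0.484
= 2.479


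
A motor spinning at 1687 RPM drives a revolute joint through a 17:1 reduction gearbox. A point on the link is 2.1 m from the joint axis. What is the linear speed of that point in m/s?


omega_motor = 1687 * 2*pi/60 = 176.6622 rad/s
omega_joint = omega_motor / 17 = 10.3919 rad/s
v = omega_joint * r = 10.3919 * 2.1
= 21.823 m/s


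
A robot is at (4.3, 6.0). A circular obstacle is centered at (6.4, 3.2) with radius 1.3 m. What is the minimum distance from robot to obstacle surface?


center_dist = sqrt((4.3-6.4)^2 + (6.0-3.2)^2)
= sqrt(4.41 + 7.84)
= 3.5
min_dist = center_dist - radius = 3.5 - 1.3 = 2.2 m


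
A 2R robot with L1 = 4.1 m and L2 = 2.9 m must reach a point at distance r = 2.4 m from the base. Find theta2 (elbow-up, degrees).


cos(theta2) = (r^2 - L1^2 - L2^2) / (2*L1*L2)
cos(theta2) = (5.76 - 16.81 - 8.41) / 23.78
cos(theta2) = -0.818335
theta2 = 144.9184 degrees


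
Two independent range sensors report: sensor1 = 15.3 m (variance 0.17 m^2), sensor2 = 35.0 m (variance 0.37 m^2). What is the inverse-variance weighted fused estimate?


w1 = (1/var1) / (1/var1 + 1/var2)
   = 5.8824 / (5.8824 + 2.7027) = 0.6852
w2 = 1 - w1 = 0.3148
fused = w1*s1 + w2*s2 = 10.4833 + 11.0185
= 21.5019 m


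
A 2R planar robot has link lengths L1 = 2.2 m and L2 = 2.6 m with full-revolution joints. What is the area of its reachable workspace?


r_max = L1 + L2 = 4.8 m
r_min = |L1 - L2| = 0.4 m
Area = pi*(r_max^2 - r_min^2)
= pi*(23.04 - 0.16)
= pi * 22.88
= 71.8796 m^2


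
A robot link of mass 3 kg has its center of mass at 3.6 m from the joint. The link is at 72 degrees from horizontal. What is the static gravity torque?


tau = m*g*L*cos(angle)
= 3 * 9.81 * 3.6 * cos(72 deg)
= 3 * 9.81 * 3.6 * 0.309
= 32.7397 Nm


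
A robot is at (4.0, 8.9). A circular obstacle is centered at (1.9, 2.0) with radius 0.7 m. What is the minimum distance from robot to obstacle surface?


center_dist = sqrt((4.0-1.9)^2 + (8.9-2.0)^2)
= sqrt(4.41 + 47.61)
= 7.2125
min_dist = center_dist - radius = 7.2125 - 0.7 = 6.5125 m


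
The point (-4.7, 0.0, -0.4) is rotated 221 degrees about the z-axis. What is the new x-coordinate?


Rotation about z-axis: x' = x*cos(theta) - y*sin(theta)
= -4.7 * -0.7547 - 0.0 * -0.6561
= 3.5471


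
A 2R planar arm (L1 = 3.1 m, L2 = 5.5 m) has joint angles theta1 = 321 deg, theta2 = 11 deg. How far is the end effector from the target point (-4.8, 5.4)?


End effector via forward kinematics:
x = L1*cos(t1) + L2*cos(t1+t2) = 7.2654
y = L1*sin(t1) + L2*sin(t1+t2) = -4.533
Distance to target:
d = sqrt((-4.8 - 7.2654)^2 + (5.4 - -4.533)^2)
= sqrt(145.573 + 98.6642)
= 15.6281 m


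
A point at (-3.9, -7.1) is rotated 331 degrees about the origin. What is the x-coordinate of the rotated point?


x' = x*cos(theta) - y*sin(theta)
cos(331 deg) = 0.8746, sin(331 deg) = -0.4848
x' = -3.9 * 0.8746 - -7.1 * -0.4848
= -3.411 - 3.4421
= -6.8532


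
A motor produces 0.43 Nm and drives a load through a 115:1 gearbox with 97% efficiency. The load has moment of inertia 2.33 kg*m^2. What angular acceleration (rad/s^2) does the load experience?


tau_out = tau_motor * N * eta
= 0.43 * 115 * 0.97 = 47.9665 Nm
alpha = tau_out / I = 47.9665 / 2.33
= 20.5865 rad/s^2


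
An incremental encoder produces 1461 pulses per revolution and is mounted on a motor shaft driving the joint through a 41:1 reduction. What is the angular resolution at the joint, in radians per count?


counts per rev = 1461
effective counts at joint = 1461 * 41 = 59901
resolution = 2*pi / 59901
= 1.0489e-04 rad/count


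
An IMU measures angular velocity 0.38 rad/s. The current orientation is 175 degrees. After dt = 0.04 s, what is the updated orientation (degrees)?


delta_theta = w * dt = 0.38 * 0.04 = 0.0152 rad
= 0.8709 deg
theta_new = 175 + 0.8709 = 175.8709 deg


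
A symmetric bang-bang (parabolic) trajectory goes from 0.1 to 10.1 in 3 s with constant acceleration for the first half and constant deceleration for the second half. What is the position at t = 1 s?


Symmetric rest-to-rest: each phase covers (pf-p0)/2 in time T/2. 0.5*a*(T/2)^2 = (pf-p0)/2 => a = 4*(pf-p0)/T^2
a = 4*(10.1-0.1)/3^2 = 4.4444
t = 1 is in the acceleration phase (t <= T/2).
p = p0 + 0.5*a*t^2 = 0.1 + 0.5*4.4444*1^2
= 2.3222


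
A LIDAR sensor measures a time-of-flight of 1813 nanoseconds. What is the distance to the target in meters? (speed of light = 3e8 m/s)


tof = 1813 ns = 1.813e-06 s
dist = c * tof / 2
= 3e8 * 1.813e-06 / 2
= 271.95 m


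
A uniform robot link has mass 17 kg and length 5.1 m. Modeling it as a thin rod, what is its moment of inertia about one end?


I = (1/3) * m * L^2
= (1/3) * 17 * 5.1^2
= 0.333333 * 17 * 26.01
= 147.39 kg*m^2


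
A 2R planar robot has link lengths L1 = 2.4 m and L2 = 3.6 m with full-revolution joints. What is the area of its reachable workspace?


r_max = L1 + L2 = 6.0 m
r_min = |L1 - L2| = 1.2 m
Area = pi*(r_max^2 - r_min^2)
= pi*(36.0 - 1.44)
= pi * 34.56
= 108.5734 m^2


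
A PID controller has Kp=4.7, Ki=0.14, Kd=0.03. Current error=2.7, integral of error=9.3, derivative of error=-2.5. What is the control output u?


u = Kp*e + Ki*int(e) + Kd*de/dt
= 4.7*2.7 + 0.14*9.3 + 0.03*(-2.5)
= 12.69 + 1.302 + -0.075
= 13.917


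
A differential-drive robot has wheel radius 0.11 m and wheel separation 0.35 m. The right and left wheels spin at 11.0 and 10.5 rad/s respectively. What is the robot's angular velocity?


vR = r*wR = 0.11*11.0 = 1.21 m/s
vL = r*wL = 0.11*10.5 = 1.155 m/s
v = (vR+vL)/2 = 1.1825 m/s
omega = (vR-vL)/L = 0.1571 rad/s
angular velocity = 0.1571 rad/s


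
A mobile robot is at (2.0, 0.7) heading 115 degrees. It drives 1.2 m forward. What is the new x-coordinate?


x_new = x0 + d*cos(theta)
= 2.0 + 1.2*cos(115)
= 2.0 + -0.5071
= 1.4929


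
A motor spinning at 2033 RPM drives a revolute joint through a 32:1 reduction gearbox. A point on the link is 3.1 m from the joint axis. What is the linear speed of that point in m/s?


omega_motor = 2033 * 2*pi/60 = 212.8953 rad/s
omega_joint = omega_motor / 32 = 6.653 rad/s
v = omega_joint * r = 6.653 * 3.1
= 20.6242 m/s


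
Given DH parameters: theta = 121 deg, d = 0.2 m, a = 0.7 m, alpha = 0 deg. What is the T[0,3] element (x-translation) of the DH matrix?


T[0,3] = a * cos(theta)
= 0.7 * cos(121 deg)
= 0.7 * -0.515
= -0.3605


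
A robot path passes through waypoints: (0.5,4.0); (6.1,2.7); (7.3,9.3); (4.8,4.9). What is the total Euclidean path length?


Segment lengths:
  seg1 = sqrt((5.6)^2 + (-1.3)^2) = 5.7489
  seg2 = sqrt((1.2)^2 + (6.6)^2) = 6.7082
  seg3 = sqrt((-2.5)^2 + (-4.4)^2) = 5.0606
Total = 17.5177
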